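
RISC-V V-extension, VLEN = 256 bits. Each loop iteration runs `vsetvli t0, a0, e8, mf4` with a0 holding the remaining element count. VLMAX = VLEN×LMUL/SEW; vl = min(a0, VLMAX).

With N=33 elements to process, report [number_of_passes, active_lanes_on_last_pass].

[iterations, last_vl] = [5, 1]

VLMAX = VLEN×LMUL/SEW = 256×1/4/8 = 8
33 elements at 8/iter → 5 passes, remainder 1 on the last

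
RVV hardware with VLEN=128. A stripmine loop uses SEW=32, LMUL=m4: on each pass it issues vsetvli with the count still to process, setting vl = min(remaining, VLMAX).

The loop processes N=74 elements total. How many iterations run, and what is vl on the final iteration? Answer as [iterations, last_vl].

[iterations, last_vl] = [5, 10]

lanes per group: 128·4/32 = 16
N=74: ⌈74/16⌉ = 5 iters; last vl = 74 − 4×16 = 10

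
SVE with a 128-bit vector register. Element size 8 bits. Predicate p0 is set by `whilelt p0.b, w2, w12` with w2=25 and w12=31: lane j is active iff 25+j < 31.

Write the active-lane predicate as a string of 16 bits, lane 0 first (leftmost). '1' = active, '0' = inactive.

predicate = 1111110000000000

128-bit reg / 8-bit elem → 16 lanes
active while 25+j < 31, i.e. j ∈ [0,6) capped at 16 ⇒ 6
bits (lane 0 leftmost): 1111110000000000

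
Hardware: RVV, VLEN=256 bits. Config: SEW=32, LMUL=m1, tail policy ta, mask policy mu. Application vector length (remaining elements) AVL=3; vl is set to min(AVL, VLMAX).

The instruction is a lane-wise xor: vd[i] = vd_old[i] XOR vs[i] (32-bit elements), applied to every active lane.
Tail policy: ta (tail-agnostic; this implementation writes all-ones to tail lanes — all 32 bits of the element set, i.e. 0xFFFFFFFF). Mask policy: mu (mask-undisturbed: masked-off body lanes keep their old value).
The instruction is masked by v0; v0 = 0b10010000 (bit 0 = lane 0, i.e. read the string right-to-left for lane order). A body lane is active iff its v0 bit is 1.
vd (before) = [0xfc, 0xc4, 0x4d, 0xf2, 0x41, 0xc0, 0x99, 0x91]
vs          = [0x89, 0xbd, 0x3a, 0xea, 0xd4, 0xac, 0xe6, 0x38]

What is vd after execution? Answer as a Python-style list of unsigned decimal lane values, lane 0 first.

VLMAX = (256 × 1) / 32 = 8 lanes
AVL=3 ≤ VLMAX=8, so vl = 3
lane  0: mask-off/keep ⇒ 0xfc
lane  1: mask-off/keep ⇒ 0xc4
lane  2: mask-off/keep ⇒ 0x4d
lane  3: tail/ones ⇒ 0xffffffff
lane  4: tail/ones ⇒ 0xffffffff
lane  5: tail/ones ⇒ 0xffffffff
lane  6: tail/ones ⇒ 0xffffffff
lane  7: tail/ones ⇒ 0xffffffff

vd = [252, 196, 77, 4294967295, 4294967295, 4294967295, 4294967295, 4294967295]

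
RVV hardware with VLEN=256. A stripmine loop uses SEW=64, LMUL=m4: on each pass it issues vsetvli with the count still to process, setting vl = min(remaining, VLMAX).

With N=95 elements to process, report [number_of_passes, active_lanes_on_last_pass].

[iterations, last_vl] = [6, 15]

VLMAX = (256 × 4) / 64 = 16 lanes
iterations = ceil(95/16) = 6; final-pass vl = 15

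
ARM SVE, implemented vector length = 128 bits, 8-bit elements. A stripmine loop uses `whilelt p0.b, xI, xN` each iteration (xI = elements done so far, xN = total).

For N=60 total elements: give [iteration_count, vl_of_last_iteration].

[iterations, last_vl] = [4, 12]

register lanes = 128/8 = 16
60 elements at 16/iter → 4 passes, remainder 12 on the last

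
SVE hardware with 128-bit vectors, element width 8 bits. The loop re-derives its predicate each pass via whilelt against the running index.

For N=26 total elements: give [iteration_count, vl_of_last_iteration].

[iterations, last_vl] = [2, 10]

lane count: 128 div 8 = 16
N=26: ⌈26/16⌉ = 2 iters; last vl = 26 − 1×16 = 10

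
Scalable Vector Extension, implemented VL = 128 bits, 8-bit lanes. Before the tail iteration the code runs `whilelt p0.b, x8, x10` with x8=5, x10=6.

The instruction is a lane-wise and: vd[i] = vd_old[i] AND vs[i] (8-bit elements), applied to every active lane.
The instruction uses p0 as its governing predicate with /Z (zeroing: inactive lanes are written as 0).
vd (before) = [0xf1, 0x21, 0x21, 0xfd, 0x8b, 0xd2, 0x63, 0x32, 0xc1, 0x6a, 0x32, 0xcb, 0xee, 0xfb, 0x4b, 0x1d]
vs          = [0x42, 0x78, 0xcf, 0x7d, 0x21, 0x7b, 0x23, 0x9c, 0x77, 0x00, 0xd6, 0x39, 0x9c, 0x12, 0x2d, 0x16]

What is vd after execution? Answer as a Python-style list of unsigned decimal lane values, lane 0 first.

128-bit reg / 8-bit elem → 16 lanes
p0[j] = (5+j < 6); true for j=0..0 → 1 lanes set
vd[0] and(0xf1,0x42) -> 0x40
vd[1] tail/zero -> 0x00
vd[2] tail/zero -> 0x00
vd[3] tail/zero -> 0x00
vd[4] tail/zero -> 0x00
vd[5] tail/zero -> 0x00
vd[6] tail/zero -> 0x00
vd[7] tail/zero -> 0x00
vd[8] tail/zero -> 0x00
vd[9] tail/zero -> 0x00
vd[10] tail/zero -> 0x00
vd[11] tail/zero -> 0x00
vd[12] tail/zero -> 0x00
vd[13] tail/zero -> 0x00
vd[14] tail/zero -> 0x00
vd[15] tail/zero -> 0x00

vd = [64, 0, 0, 0, 0, 0, 0, 0, 0, 0, 0, 0, 0, 0, 0, 0]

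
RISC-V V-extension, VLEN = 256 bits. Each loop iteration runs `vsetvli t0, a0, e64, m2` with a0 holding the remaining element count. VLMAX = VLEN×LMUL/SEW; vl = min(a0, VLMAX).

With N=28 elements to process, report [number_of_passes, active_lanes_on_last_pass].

lanes per group: 256·2/64 = 8
iterations = ceil(28/8) = 4; final-pass vl = 4

[iterations, last_vl] = [4, 4]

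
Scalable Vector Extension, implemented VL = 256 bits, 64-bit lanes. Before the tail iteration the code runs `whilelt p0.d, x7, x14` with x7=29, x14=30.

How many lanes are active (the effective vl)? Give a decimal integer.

vl = 1

register lanes = 256/64 = 4
active while 29+j < 30, i.e. j ∈ [0,1) capped at 4 ⇒ 1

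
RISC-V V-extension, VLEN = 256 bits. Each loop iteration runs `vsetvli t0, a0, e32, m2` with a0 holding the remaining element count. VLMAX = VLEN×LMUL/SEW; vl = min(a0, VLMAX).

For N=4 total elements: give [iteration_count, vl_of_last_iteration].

[iterations, last_vl] = [1, 4]

VLMAX = VLEN×LMUL/SEW = 256×2/32 = 16
4 elements at 16/iter → 1 passes, remainder 4 on the last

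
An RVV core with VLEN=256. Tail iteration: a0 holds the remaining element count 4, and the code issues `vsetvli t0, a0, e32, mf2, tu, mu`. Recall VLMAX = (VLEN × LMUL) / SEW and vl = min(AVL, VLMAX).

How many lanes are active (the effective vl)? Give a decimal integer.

vl = 4

lanes per group: 256·1/2/32 = 4
vl = min(AVL, VLMAX) = min(4, 4) = 4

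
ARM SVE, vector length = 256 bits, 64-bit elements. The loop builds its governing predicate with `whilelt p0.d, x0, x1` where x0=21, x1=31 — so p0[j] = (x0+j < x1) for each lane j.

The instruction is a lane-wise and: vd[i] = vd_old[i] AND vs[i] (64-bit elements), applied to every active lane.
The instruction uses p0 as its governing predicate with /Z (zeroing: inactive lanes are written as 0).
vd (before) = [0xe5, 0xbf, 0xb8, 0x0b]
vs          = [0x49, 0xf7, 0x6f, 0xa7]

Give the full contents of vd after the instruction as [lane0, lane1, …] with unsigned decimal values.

256-bit reg / 64-bit elem → 4 lanes
p0[j] = (21+j < 31); true for j=0..3 → 4 lanes set
[0] and(0xe5,0x49) = 0x41
[1] and(0xbf,0xf7) = 0xb7
[2] and(0xb8,0x6f) = 0x28
[3] and(0x0b,0xa7) = 0x03

vd = [65, 183, 40, 3]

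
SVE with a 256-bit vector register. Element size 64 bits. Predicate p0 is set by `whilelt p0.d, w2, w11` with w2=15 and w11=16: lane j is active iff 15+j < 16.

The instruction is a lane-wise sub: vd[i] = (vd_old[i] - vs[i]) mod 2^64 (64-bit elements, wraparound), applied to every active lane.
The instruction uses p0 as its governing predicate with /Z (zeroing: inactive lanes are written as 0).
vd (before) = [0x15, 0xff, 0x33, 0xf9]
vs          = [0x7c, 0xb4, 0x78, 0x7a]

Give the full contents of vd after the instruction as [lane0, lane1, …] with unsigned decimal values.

lane count: 256 div 64 = 4
whilelt: lane j active iff 15+j < 16 → j < 1 → 1 active
[0] sub(0x15,0x7c) = 0xffffffffffffff99
[1] tail/zero = 0x00
[2] tail/zero = 0x00
[3] tail/zero = 0x00

vd = [18446744073709551513, 0, 0, 0]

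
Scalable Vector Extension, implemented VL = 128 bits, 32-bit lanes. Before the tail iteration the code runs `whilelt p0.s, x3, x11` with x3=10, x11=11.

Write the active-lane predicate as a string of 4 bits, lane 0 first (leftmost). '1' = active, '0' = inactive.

predicate = 1000

128-bit reg / 32-bit elem → 4 lanes
active while 10+j < 11, i.e. j ∈ [0,1) capped at 4 ⇒ 1
bits (lane 0 leftmost): 1000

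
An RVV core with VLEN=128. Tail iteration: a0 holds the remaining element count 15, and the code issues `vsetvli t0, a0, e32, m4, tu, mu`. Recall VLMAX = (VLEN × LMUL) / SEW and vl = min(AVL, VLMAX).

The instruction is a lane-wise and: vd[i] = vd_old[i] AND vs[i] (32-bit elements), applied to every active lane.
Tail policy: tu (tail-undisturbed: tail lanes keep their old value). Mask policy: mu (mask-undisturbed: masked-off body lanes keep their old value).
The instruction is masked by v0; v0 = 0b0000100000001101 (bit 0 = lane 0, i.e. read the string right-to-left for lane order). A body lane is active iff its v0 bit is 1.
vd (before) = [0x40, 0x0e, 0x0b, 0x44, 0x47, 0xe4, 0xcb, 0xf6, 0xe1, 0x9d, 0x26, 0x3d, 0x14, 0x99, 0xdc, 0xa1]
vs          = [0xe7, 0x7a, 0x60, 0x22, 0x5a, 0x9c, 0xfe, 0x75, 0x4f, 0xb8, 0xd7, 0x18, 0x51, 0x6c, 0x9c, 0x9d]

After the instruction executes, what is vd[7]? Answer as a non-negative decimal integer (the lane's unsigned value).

vd[7] = 246

VLMAX = VLEN×LMUL/SEW = 128×4/32 = 16
vl = min(AVL, VLMAX) = min(15, 16) = 15
  i=0: and(0x40,0xe7) → 64
  i=1: mask-off/keep → 14
  i=2: and(0x0b,0x60) → 0
  i=3: and(0x44,0x22) → 0
  i=4: mask-off/keep → 71
  i=5: mask-off/keep → 228
  i=6: mask-off/keep → 203
  i=7: mask-off/keep → 246
  i=8: mask-off/keep → 225
  i=9: mask-off/keep → 157
  i=10: mask-off/keep → 38
  i=11: and(0x3d,0x18) → 24
  i=12: mask-off/keep → 20
  i=13: mask-off/keep → 153
  i=14: mask-off/keep → 220
  i=15: tail/keep → 161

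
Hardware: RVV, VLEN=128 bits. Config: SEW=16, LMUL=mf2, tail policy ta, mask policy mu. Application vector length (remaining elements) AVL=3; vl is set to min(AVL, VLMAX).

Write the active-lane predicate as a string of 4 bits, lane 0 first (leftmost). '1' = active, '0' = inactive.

predicate = 1110

VLMAX = VLEN×LMUL/SEW = 128×1/2/16 = 4
AVL=3 ≤ VLMAX=4, so vl = 3
bits (lane 0 leftmost): 1110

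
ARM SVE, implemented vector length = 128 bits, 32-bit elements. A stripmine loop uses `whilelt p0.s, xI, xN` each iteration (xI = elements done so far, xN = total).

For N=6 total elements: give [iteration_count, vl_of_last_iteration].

[iterations, last_vl] = [2, 2]

128-bit reg / 32-bit elem → 4 lanes
6 elements at 4/iter → 2 passes, remainder 2 on the last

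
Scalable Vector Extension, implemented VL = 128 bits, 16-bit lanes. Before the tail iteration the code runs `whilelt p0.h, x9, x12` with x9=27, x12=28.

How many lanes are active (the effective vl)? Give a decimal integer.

lane count: 128 div 16 = 8
p0[j] = (27+j < 28); true for j=0..0 → 1 lanes set

vl = 1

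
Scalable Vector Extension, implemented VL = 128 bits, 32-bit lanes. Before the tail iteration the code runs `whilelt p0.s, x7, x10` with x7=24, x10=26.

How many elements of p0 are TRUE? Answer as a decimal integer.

vl = 2

register lanes = 128/32 = 4
whilelt: lane j active iff 24+j < 26 → j < 2 → 2 active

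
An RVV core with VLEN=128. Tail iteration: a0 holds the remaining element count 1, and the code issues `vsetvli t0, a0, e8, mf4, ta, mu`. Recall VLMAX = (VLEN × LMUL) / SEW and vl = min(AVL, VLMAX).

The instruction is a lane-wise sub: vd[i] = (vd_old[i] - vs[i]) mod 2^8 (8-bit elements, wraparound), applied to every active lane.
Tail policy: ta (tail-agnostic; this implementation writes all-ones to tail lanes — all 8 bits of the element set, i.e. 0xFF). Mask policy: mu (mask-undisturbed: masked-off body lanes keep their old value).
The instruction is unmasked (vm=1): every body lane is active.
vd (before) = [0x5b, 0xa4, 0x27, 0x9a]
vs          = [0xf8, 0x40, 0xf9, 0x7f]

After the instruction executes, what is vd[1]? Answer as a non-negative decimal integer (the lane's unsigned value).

VLMAX = VLEN×LMUL/SEW = 128×1/4/8 = 4
AVL=1 ≤ VLMAX=4, so vl = 1
vd[0] sub(0x5b,0xf8) -> 0x63
vd[1] tail/ones -> 0xff
vd[2] tail/ones -> 0xff
vd[3] tail/ones -> 0xff

vd[1] = 255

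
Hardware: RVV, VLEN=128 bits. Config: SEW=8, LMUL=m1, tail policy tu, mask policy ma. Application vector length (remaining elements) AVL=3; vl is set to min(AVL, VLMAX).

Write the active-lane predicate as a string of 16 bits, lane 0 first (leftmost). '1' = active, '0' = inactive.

predicate = 1110000000000000

VLMAX = VLEN×LMUL/SEW = 128×1/8 = 16
vl = min(AVL, VLMAX) = min(3, 16) = 3
bits (lane 0 leftmost): 1110000000000000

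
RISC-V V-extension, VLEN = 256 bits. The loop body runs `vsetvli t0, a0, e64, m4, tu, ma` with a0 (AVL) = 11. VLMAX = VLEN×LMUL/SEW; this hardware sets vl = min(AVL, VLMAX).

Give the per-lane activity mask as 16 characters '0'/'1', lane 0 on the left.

predicate = 1111111111100000

VLMAX = (256 × 4) / 64 = 16 lanes
AVL=11 ≤ VLMAX=16, so vl = 11
bits (lane 0 leftmost): 1111111111100000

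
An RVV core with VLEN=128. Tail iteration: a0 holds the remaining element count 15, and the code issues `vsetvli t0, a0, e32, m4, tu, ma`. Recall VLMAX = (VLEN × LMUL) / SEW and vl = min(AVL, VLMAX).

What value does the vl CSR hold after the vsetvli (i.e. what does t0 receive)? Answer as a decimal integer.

vl = 15

VLMAX = VLEN×LMUL/SEW = 128×4/32 = 16
vl = min(AVL, VLMAX) = min(15, 16) = 15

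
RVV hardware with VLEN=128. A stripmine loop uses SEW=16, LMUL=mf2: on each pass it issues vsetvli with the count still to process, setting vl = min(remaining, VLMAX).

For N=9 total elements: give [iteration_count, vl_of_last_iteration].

[iterations, last_vl] = [3, 1]

lanes per group: 128·1/2/16 = 4
9 elements at 4/iter → 3 passes, remainder 1 on the last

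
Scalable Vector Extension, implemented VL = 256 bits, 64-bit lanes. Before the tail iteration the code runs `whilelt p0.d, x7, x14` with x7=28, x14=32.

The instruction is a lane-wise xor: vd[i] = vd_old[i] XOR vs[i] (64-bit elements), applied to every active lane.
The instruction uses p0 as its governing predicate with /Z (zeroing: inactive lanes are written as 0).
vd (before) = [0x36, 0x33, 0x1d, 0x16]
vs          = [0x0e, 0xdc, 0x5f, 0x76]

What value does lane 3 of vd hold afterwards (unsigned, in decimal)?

vd[3] = 96

register lanes = 256/64 = 4
whilelt: lane j active iff 28+j < 32 → j < 4 → 4 active
  i=0: xor(0x36,0x0e) → 56
  i=1: xor(0x33,0xdc) → 239
  i=2: xor(0x1d,0x5f) → 66
  i=3: xor(0x16,0x76) → 96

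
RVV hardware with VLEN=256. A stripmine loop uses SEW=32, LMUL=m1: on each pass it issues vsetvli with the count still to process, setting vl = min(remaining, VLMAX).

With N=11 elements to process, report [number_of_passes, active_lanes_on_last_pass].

[iterations, last_vl] = [2, 3]

VLMAX = VLEN×LMUL/SEW = 256×1/32 = 8
N=11: ⌈11/8⌉ = 2 iters; last vl = 11 − 1×8 = 3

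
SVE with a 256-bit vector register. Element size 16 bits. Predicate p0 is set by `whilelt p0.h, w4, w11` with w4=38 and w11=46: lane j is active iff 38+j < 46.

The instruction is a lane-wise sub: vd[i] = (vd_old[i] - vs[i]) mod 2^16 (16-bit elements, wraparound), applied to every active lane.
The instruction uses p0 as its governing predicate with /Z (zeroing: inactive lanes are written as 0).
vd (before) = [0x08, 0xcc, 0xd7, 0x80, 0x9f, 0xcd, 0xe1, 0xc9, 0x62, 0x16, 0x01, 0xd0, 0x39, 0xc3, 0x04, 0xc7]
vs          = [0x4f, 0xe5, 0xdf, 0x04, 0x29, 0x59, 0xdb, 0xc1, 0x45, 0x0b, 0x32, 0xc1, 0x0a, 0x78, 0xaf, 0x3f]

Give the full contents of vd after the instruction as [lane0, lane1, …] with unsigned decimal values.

vd = [65465, 65511, 65528, 124, 118, 116, 6, 8, 0, 0, 0, 0, 0, 0, 0, 0]

256-bit reg / 16-bit elem → 16 lanes
active while 38+j < 46, i.e. j ∈ [0,8) capped at 16 ⇒ 8
lane  0: sub(0x08,0x4f) ⇒ 0xffb9
lane  1: sub(0xcc,0xe5) ⇒ 0xffe7
lane  2: sub(0xd7,0xdf) ⇒ 0xfff8
lane  3: sub(0x80,0x04) ⇒ 0x7c
lane  4: sub(0x9f,0x29) ⇒ 0x76
lane  5: sub(0xcd,0x59) ⇒ 0x74
lane  6: sub(0xe1,0xdb) ⇒ 0x06
lane  7: sub(0xc9,0xc1) ⇒ 0x08
lane  8: tail/zero ⇒ 0x00
lane  9: tail/zero ⇒ 0x00
lane 10: tail/zero ⇒ 0x00
lane 11: tail/zero ⇒ 0x00
lane 12: tail/zero ⇒ 0x00
lane 13: tail/zero ⇒ 0x00
lane 14: tail/zero ⇒ 0x00
lane 15: tail/zero ⇒ 0x00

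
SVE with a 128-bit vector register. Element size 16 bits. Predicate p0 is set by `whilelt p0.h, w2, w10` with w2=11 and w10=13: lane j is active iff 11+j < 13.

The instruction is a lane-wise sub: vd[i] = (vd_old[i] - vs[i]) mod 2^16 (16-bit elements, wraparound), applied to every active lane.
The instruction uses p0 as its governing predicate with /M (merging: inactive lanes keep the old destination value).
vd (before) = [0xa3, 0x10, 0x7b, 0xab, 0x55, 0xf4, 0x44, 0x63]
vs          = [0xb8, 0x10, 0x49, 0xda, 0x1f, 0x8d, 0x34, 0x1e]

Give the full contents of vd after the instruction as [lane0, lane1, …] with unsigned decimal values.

128-bit reg / 16-bit elem → 8 lanes
whilelt: lane j active iff 11+j < 13 → j < 2 → 2 active
vd[0] sub(0xa3,0xb8) -> 0xffeb
vd[1] sub(0x10,0x10) -> 0x00
vd[2] tail/keep -> 0x7b
vd[3] tail/keep -> 0xab
vd[4] tail/keep -> 0x55
vd[5] tail/keep -> 0xf4
vd[6] tail/keep -> 0x44
vd[7] tail/keep -> 0x63

vd = [65515, 0, 123, 171, 85, 244, 68, 99]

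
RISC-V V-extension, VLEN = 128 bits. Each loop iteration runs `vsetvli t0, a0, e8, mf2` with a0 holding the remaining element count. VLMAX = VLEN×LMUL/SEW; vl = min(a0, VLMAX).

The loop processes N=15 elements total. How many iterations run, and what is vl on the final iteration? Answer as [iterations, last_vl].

VLMAX = VLEN×LMUL/SEW = 128×1/2/8 = 8
iterations = ceil(15/8) = 2; final-pass vl = 7

[iterations, last_vl] = [2, 7]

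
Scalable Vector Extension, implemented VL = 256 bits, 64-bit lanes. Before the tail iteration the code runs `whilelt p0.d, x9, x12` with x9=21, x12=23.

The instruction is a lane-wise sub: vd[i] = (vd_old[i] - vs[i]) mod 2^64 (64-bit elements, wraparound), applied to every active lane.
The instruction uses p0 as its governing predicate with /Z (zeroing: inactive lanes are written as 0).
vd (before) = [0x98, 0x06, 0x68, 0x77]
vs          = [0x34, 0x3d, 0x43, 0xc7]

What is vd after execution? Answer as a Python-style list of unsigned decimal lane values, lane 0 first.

vd = [100, 18446744073709551561, 0, 0]

lane count: 256 div 64 = 4
active while 21+j < 23, i.e. j ∈ [0,2) capped at 4 ⇒ 2
vd[0] sub(0x98,0x34) -> 0x64
vd[1] sub(0x06,0x3d) -> 0xffffffffffffffc9
vd[2] tail/zero -> 0x00
vd[3] tail/zero -> 0x00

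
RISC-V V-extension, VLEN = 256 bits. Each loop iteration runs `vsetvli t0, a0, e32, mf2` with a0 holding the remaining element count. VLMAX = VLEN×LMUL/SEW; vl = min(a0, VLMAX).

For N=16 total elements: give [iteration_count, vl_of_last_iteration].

[iterations, last_vl] = [4, 4]

VLMAX = (256 × 1/2) / 32 = 4 lanes
N=16: ⌈16/4⌉ = 4 iters; last vl = 16 − 3×4 = 4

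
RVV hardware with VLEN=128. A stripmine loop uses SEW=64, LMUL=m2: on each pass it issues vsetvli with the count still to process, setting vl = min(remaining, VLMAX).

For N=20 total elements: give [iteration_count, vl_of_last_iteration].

[iterations, last_vl] = [5, 4]

VLMAX = (128 × 2) / 64 = 4 lanes
iterations = ceil(20/4) = 5; final-pass vl = 4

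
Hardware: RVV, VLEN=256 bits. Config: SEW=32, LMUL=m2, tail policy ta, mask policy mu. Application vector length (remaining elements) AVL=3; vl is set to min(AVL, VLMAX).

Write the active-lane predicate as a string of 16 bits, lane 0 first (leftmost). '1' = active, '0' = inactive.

predicate = 1110000000000000

lanes per group: 256·2/32 = 16
vl ← min(3, 16) = 3
bits (lane 0 leftmost): 1110000000000000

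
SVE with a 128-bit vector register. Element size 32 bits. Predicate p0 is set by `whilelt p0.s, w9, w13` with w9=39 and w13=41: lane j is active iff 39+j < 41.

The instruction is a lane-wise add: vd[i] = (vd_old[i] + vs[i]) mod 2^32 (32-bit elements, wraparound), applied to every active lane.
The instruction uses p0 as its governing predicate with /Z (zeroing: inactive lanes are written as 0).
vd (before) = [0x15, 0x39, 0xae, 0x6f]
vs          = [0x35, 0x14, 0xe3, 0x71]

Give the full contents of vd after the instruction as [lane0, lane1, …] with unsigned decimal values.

register lanes = 128/32 = 4
active while 39+j < 41, i.e. j ∈ [0,2) capped at 4 ⇒ 2
[0] add(0x15,0x35) = 0x4a
[1] add(0x39,0x14) = 0x4d
[2] tail/zero = 0x00
[3] tail/zero = 0x00

vd = [74, 77, 0, 0]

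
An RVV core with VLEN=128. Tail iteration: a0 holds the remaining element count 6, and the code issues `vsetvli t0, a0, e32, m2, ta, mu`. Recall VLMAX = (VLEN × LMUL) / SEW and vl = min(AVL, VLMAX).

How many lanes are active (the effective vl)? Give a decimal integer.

VLMAX = (128 × 2) / 32 = 8 lanes
vl = min(AVL, VLMAX) = min(6, 8) = 6

vl = 6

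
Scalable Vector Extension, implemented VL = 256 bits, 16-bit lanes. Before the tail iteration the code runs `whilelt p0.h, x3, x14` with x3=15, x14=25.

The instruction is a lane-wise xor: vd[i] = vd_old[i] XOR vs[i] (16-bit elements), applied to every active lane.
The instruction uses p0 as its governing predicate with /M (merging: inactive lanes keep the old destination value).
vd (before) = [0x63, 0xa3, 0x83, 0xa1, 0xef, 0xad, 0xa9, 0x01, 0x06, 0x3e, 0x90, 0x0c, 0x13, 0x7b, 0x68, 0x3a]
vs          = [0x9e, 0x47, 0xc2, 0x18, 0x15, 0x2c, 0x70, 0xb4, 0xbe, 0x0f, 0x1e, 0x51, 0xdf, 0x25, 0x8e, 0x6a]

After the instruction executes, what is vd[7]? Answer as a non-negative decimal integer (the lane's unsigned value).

vd[7] = 181

lane count: 256 div 16 = 16
whilelt: lane j active iff 15+j < 25 → j < 10 → 10 active
vd[0] xor(0x63,0x9e) -> 0xfd
vd[1] xor(0xa3,0x47) -> 0xe4
vd[2] xor(0x83,0xc2) -> 0x41
vd[3] xor(0xa1,0x18) -> 0xb9
vd[4] xor(0xef,0x15) -> 0xfa
vd[5] xor(0xad,0x2c) -> 0x81
vd[6] xor(0xa9,0x70) -> 0xd9
vd[7] xor(0x01,0xb4) -> 0xb5
vd[8] xor(0x06,0xbe) -> 0xb8
vd[9] xor(0x3e,0x0f) -> 0x31
vd[10] tail/keep -> 0x90
vd[11] tail/keep -> 0x0c
vd[12] tail/keep -> 0x13
vd[13] tail/keep -> 0x7b
vd[14] tail/keep -> 0x68
vd[15] tail/keep -> 0x3a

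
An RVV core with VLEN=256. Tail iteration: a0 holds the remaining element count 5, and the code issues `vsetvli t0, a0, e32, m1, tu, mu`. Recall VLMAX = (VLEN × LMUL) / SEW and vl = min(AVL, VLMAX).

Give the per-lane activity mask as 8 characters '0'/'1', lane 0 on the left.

lanes per group: 256·1/32 = 8
vl ← min(5, 8) = 5
bits (lane 0 leftmost): 11111000

predicate = 11111000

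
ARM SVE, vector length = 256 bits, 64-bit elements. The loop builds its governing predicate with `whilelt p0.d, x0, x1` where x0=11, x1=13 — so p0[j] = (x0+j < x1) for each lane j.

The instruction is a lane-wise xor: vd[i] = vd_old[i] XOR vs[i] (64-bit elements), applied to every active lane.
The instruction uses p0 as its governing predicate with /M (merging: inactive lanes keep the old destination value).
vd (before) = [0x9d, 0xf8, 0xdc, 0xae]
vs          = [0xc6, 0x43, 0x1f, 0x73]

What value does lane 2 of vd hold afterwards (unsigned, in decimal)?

lane count: 256 div 64 = 4
whilelt: lane j active iff 11+j < 13 → j < 2 → 2 active
  i=0: xor(0x9d,0xc6) → 91
  i=1: xor(0xf8,0x43) → 187
  i=2: tail/keep → 220
  i=3: tail/keep → 174

vd[2] = 220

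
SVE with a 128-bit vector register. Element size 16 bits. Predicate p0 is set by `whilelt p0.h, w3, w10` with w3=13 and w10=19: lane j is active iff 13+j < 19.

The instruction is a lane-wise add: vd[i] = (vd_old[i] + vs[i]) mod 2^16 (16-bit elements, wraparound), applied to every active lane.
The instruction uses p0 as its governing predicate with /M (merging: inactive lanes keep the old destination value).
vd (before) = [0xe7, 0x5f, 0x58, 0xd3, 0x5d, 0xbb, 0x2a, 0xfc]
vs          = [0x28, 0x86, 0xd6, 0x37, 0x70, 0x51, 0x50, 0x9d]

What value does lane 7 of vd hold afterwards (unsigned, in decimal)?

vd[7] = 252

register lanes = 128/16 = 8
whilelt: lane j active iff 13+j < 19 → j < 6 → 6 active
lane  0: add(0xe7,0x28) ⇒ 0x10f
lane  1: add(0x5f,0x86) ⇒ 0xe5
lane  2: add(0x58,0xd6) ⇒ 0x12e
lane  3: add(0xd3,0x37) ⇒ 0x10a
lane  4: add(0x5d,0x70) ⇒ 0xcd
lane  5: add(0xbb,0x51) ⇒ 0x10c
lane  6: tail/keep ⇒ 0x2a
lane  7: tail/keep ⇒ 0xfc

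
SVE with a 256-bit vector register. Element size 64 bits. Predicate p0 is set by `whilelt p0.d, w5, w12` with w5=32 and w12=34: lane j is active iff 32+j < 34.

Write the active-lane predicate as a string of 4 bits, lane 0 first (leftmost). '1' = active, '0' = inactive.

register lanes = 256/64 = 4
active while 32+j < 34, i.e. j ∈ [0,2) capped at 4 ⇒ 2
bits (lane 0 leftmost): 1100

predicate = 1100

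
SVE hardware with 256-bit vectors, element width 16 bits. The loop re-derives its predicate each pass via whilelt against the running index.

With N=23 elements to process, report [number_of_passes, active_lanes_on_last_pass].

[iterations, last_vl] = [2, 7]

256-bit reg / 16-bit elem → 16 lanes
iterations = ceil(23/16) = 2; final-pass vl = 7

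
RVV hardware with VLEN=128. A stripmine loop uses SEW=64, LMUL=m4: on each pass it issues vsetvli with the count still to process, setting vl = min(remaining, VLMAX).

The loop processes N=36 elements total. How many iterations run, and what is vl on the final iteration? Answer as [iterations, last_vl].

lanes per group: 128·4/64 = 8
36 elements at 8/iter → 5 passes, remainder 4 on the last

[iterations, last_vl] = [5, 4]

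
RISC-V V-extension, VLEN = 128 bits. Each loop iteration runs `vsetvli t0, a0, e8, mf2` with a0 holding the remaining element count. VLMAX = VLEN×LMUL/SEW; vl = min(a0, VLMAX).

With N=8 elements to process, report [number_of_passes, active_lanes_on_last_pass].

VLMAX = VLEN×LMUL/SEW = 128×1/2/8 = 8
N=8: ⌈8/8⌉ = 1 iters; last vl = 8 − 0×8 = 8

[iterations, last_vl] = [1, 8]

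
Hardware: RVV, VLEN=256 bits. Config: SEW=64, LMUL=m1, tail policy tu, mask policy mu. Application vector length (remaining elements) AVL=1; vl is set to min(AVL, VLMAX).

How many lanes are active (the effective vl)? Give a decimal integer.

vl = 1

VLMAX = VLEN×LMUL/SEW = 256×1/64 = 4
vl = min(AVL, VLMAX) = min(1, 4) = 1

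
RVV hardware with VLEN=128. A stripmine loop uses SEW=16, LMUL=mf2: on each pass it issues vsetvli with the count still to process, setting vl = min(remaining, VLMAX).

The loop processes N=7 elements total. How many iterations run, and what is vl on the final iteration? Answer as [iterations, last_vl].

lanes per group: 128·1/2/16 = 4
iterations = ceil(7/4) = 2; final-pass vl = 3

[iterations, last_vl] = [2, 3]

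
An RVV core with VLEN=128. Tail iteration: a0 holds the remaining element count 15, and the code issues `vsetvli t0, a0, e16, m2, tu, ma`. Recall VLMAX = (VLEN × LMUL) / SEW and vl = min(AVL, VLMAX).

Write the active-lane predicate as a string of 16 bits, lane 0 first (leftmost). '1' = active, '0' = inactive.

lanes per group: 128·2/16 = 16
vl = min(AVL, VLMAX) = min(15, 16) = 15
bits (lane 0 leftmost): 1111111111111110

predicate = 1111111111111110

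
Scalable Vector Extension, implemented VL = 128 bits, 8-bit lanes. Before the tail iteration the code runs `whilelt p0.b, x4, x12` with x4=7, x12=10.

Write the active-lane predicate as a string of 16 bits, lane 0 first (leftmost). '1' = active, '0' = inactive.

lane count: 128 div 8 = 16
p0[j] = (7+j < 10); true for j=0..2 → 3 lanes set
bits (lane 0 leftmost): 1110000000000000

predicate = 1110000000000000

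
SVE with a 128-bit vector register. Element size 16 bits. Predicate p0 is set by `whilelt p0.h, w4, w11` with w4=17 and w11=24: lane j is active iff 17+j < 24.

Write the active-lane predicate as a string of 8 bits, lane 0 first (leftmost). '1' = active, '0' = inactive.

lane count: 128 div 16 = 8
whilelt: lane j active iff 17+j < 24 → j < 7 → 7 active
bits (lane 0 leftmost): 11111110

predicate = 11111110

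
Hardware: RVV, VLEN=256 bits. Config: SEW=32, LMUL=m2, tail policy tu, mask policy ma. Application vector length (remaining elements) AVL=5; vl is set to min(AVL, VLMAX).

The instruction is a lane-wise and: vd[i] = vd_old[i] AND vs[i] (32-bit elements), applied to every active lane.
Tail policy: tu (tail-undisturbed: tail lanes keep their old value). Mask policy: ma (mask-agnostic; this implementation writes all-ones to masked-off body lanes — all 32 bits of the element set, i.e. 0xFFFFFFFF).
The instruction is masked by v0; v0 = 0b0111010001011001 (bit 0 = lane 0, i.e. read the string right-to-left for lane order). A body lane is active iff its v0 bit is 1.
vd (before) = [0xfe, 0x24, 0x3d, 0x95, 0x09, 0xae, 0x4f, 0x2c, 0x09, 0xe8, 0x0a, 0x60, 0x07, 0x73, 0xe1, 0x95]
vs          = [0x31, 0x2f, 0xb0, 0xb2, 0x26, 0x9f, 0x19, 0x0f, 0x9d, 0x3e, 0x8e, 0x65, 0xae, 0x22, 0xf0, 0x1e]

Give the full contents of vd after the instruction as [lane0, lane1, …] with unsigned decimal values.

vd = [48, 4294967295, 4294967295, 144, 0, 174, 79, 44, 9, 232, 10, 96, 7, 115, 225, 149]

lanes per group: 256·2/32 = 16
vl = min(AVL, VLMAX) = min(5, 16) = 5
lane  0: and(0xfe,0x31) ⇒ 0x30
lane  1: mask-off/ones ⇒ 0xffffffff
lane  2: mask-off/ones ⇒ 0xffffffff
lane  3: and(0x95,0xb2) ⇒ 0x90
lane  4: and(0x09,0x26) ⇒ 0x00
lane  5: tail/keep ⇒ 0xae
lane  6: tail/keep ⇒ 0x4f
lane  7: tail/keep ⇒ 0x2c
lane  8: tail/keep ⇒ 0x09
lane  9: tail/keep ⇒ 0xe8
lane 10: tail/keep ⇒ 0x0a
lane 11: tail/keep ⇒ 0x60
lane 12: tail/keep ⇒ 0x07
lane 13: tail/keep ⇒ 0x73
lane 14: tail/keep ⇒ 0xe1
lane 15: tail/keep ⇒ 0x95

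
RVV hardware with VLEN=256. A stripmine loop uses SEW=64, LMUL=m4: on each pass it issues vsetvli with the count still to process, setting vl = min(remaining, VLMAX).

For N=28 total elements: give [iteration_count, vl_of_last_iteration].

[iterations, last_vl] = [2, 12]

lanes per group: 256·4/64 = 16
28 elements at 16/iter → 2 passes, remainder 12 on the last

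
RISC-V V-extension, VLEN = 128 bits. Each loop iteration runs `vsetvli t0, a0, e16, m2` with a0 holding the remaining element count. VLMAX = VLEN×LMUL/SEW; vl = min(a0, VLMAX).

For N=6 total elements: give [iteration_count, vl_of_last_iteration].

[iterations, last_vl] = [1, 6]

lanes per group: 128·2/16 = 16
iterations = ceil(6/16) = 1; final-pass vl = 6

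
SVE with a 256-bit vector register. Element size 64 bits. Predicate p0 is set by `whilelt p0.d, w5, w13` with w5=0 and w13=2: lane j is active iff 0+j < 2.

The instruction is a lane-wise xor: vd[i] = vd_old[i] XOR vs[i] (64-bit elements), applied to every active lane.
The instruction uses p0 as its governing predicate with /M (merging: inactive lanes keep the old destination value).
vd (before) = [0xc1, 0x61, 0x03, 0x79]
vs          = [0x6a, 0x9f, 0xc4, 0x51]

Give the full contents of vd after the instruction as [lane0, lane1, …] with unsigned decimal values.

register lanes = 256/64 = 4
p0[j] = (0+j < 2); true for j=0..1 → 2 lanes set
vd[0] xor(0xc1,0x6a) -> 0xab
vd[1] xor(0x61,0x9f) -> 0xfe
vd[2] tail/keep -> 0x03
vd[3] tail/keep -> 0x79

vd = [171, 254, 3, 121]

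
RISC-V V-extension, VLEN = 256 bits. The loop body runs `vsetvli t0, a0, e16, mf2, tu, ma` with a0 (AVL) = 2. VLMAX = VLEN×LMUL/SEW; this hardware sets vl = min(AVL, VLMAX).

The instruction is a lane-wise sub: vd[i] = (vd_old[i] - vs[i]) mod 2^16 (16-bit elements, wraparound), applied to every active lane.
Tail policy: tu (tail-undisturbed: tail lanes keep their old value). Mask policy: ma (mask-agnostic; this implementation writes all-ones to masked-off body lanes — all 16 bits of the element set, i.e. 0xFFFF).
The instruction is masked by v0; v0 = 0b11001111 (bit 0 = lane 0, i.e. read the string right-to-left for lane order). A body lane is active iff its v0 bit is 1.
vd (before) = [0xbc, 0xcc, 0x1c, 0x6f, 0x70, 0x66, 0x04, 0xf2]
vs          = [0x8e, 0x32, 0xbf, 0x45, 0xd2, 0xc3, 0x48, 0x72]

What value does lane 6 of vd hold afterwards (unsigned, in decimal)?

vd[6] = 4

lanes per group: 256·1/2/16 = 8
vl ← min(2, 8) = 2
lane  0: sub(0xbc,0x8e) ⇒ 0x2e
lane  1: sub(0xcc,0x32) ⇒ 0x9a
lane  2: tail/keep ⇒ 0x1c
lane  3: tail/keep ⇒ 0x6f
lane  4: tail/keep ⇒ 0x70
lane  5: tail/keep ⇒ 0x66
lane  6: tail/keep ⇒ 0x04
lane  7: tail/keep ⇒ 0xf2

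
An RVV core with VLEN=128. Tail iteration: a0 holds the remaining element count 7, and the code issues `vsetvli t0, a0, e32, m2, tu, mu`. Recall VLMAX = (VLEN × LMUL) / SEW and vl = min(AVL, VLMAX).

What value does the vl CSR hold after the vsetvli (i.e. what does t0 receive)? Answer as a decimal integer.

vl = 7

lanes per group: 128·2/32 = 8
AVL=7 ≤ VLMAX=8, so vl = 7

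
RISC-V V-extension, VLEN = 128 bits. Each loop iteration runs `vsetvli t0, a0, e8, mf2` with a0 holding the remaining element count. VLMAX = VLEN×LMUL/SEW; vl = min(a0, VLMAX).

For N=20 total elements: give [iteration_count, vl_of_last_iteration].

VLMAX = VLEN×LMUL/SEW = 128×1/2/8 = 8
20 elements at 8/iter → 3 passes, remainder 4 on the last

[iterations, last_vl] = [3, 4]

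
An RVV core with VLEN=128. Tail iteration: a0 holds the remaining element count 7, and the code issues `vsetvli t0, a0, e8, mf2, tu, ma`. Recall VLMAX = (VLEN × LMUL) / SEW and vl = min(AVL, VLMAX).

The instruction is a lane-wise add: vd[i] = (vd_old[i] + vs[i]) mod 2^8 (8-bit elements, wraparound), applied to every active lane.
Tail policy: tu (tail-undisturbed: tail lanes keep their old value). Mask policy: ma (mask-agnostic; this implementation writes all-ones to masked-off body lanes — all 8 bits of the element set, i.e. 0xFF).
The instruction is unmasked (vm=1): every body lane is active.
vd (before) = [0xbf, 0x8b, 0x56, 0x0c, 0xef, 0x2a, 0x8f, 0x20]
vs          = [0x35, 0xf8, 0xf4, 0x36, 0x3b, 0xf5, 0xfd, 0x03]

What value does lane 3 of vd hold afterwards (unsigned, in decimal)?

VLMAX = VLEN×LMUL/SEW = 128×1/2/8 = 8
vl ← min(7, 8) = 7
  i=0: add(0xbf,0x35) → 244
  i=1: add(0x8b,0xf8) → 131
  i=2: add(0x56,0xf4) → 74
  i=3: add(0x0c,0x36) → 66
  i=4: add(0xef,0x3b) → 42
  i=5: add(0x2a,0xf5) → 31
  i=6: add(0x8f,0xfd) → 140
  i=7: tail/keep → 32

vd[3] = 66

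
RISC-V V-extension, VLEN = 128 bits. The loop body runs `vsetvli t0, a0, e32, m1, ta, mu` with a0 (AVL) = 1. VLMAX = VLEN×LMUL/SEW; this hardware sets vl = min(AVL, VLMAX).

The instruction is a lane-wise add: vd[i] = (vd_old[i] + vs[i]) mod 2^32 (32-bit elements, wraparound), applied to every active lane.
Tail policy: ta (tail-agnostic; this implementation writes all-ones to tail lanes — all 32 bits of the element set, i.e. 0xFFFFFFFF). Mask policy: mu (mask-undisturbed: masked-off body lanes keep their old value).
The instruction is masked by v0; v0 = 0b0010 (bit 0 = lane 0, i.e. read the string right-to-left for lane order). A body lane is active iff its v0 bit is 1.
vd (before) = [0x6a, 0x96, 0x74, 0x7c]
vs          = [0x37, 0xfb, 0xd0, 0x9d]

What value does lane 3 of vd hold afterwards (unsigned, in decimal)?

vd[3] = 4294967295

VLMAX = (128 × 1) / 32 = 4 lanes
AVL=1 ≤ VLMAX=4, so vl = 1
lane  0: mask-off/keep ⇒ 0x6a
lane  1: tail/ones ⇒ 0xffffffff
lane  2: tail/ones ⇒ 0xffffffff
lane  3: tail/ones ⇒ 0xffffffff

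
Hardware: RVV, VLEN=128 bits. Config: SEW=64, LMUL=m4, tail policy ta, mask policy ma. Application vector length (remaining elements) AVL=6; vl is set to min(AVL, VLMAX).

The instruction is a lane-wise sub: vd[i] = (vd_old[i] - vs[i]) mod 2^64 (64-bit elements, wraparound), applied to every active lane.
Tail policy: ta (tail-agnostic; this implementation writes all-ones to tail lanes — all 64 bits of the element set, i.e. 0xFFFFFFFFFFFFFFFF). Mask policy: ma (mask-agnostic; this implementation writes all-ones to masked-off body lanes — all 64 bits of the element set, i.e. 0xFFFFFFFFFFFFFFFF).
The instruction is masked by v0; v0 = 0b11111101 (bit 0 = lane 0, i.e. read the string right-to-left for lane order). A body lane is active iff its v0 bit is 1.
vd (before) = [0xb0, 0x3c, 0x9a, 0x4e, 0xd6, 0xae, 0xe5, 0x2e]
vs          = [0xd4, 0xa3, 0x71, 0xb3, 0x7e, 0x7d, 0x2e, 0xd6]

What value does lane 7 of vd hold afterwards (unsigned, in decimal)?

vd[7] = 18446744073709551615

VLMAX = (128 × 4) / 64 = 8 lanes
vl = min(AVL, VLMAX) = min(6, 8) = 6
[0] sub(0xb0,0xd4) = 0xffffffffffffffdc
[1] mask-off/ones = 0xffffffffffffffff
[2] sub(0x9a,0x71) = 0x29
[3] sub(0x4e,0xb3) = 0xffffffffffffff9b
[4] sub(0xd6,0x7e) = 0x58
[5] sub(0xae,0x7d) = 0x31
[6] tail/ones = 0xffffffffffffffff
[7] tail/ones = 0xffffffffffffffff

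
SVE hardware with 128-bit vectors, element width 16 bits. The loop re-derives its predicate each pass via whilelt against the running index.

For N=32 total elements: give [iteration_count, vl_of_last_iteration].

[iterations, last_vl] = [4, 8]

lane count: 128 div 16 = 8
iterations = ceil(32/8) = 4; final-pass vl = 8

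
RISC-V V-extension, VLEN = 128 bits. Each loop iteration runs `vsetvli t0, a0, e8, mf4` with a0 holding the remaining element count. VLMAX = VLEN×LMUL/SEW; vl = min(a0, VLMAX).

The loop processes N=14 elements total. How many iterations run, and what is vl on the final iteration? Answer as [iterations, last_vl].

[iterations, last_vl] = [4, 2]

VLMAX = (128 × 1/4) / 8 = 4 lanes
iterations = ceil(14/4) = 4; final-pass vl = 2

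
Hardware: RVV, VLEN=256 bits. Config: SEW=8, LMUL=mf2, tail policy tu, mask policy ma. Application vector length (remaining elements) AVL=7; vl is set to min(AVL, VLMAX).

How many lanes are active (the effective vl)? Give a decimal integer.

vl = 7

VLMAX = (256 × 1/2) / 8 = 16 lanes
vl = min(AVL, VLMAX) = min(7, 16) = 7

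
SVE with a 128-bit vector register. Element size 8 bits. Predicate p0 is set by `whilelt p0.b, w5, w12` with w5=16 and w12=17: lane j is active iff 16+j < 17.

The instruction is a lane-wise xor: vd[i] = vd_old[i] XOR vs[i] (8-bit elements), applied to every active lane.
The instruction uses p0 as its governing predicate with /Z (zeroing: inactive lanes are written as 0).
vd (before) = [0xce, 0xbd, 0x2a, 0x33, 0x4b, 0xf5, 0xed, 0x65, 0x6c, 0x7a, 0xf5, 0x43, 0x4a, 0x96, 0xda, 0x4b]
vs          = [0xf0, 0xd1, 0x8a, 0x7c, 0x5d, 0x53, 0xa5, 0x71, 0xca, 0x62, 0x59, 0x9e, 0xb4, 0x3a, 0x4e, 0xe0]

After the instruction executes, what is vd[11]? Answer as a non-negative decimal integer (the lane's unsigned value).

128-bit reg / 8-bit elem → 16 lanes
active while 16+j < 17, i.e. j ∈ [0,1) capped at 16 ⇒ 1
[0] xor(0xce,0xf0) = 0x3e
[1] tail/zero = 0x00
[2] tail/zero = 0x00
[3] tail/zero = 0x00
[4] tail/zero = 0x00
[5] tail/zero = 0x00
[6] tail/zero = 0x00
[7] tail/zero = 0x00
[8] tail/zero = 0x00
[9] tail/zero = 0x00
[10] tail/zero = 0x00
[11] tail/zero = 0x00
[12] tail/zero = 0x00
[13] tail/zero = 0x00
[14] tail/zero = 0x00
[15] tail/zero = 0x00

vd[11] = 0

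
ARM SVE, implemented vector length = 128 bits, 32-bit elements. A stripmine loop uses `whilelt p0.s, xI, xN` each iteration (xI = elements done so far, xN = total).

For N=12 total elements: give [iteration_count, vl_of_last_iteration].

[iterations, last_vl] = [3, 4]

lane count: 128 div 32 = 4
12 elements at 4/iter → 3 passes, remainder 4 on the last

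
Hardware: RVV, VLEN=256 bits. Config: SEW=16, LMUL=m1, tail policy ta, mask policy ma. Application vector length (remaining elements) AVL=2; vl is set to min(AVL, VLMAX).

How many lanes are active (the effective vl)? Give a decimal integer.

lanes per group: 256·1/16 = 16
AVL=2 ≤ VLMAX=16, so vl = 2

vl = 2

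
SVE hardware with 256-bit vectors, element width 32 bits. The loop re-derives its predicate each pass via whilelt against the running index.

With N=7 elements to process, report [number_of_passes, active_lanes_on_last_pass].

lane count: 256 div 32 = 8
N=7: ⌈7/8⌉ = 1 iters; last vl = 7 − 0×8 = 7

[iterations, last_vl] = [1, 7]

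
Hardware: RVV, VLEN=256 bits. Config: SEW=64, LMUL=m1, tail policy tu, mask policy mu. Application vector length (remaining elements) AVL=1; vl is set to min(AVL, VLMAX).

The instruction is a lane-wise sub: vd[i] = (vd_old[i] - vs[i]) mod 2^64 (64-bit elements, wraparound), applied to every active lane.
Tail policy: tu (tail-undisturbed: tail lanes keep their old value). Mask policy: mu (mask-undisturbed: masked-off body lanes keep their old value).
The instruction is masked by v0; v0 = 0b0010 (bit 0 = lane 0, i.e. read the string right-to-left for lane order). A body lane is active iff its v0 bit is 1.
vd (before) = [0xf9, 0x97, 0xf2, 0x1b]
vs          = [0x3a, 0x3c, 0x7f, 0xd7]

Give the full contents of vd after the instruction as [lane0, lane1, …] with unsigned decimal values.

vd = [249, 151, 242, 27]

VLMAX = VLEN×LMUL/SEW = 256×1/64 = 4
AVL=1 ≤ VLMAX=4, so vl = 1
[0] mask-off/keep = 0xf9
[1] tail/keep = 0x97
[2] tail/keep = 0xf2
[3] tail/keep = 0x1b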